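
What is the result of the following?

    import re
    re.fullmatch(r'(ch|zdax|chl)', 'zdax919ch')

None

For `fullmatch`, every character of the input must be accounted for by the pattern.
Here there's no way to consume every character, so the call returns None.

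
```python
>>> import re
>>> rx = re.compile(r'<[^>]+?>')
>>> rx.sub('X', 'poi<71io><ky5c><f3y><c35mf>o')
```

'poiXXXXo'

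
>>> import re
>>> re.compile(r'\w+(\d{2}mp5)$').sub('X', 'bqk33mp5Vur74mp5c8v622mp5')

'X'

Pattern: one or more of a word character; then exactly 2 of a digit, then the literal 'mp5' (captured); then anchored at the end.
Matches: at [0:25] → 'bqk33mp5Vur74mp5c8v622mp5'.
Every occurrence is swapped for 'X'.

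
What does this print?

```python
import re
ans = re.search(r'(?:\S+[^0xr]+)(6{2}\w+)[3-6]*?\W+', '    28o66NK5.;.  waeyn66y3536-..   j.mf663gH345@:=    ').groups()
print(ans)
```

('663gH345',)

Pattern: one or more of a non-whitespace character, then one or more of any character except [0xr] (non-capturing group); then exactly 2 of a literal '6', then one or more of a word character (captured); then zero or more of a character in [3-6] (lazy), then one or more of a non-word character.
`re.search` tries every starting position until one works.
The match spans [4:54] → '28o66NK5.;.  waeyn66y3536-..   j.mf663gH345@:=    '.
Captured: group 1 = '663gH345'.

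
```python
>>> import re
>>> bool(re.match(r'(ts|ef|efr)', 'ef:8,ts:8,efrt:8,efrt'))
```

True

`match` is anchored at position 0; if the pattern doesn't fit there, it returns None.
The match spans [0:2] → 'ef'.
Captured: group 1 = 'ef'.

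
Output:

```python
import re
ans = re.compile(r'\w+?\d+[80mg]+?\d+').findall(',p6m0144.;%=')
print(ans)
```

['p6m0144']

The pattern matches one or more of a word character (lazy), then one or more of a digit; then one or more of one of [80mg] (lazy), then one or more of a digit.
Since nothing is captured, `findall` lists the 1 matched substring directly.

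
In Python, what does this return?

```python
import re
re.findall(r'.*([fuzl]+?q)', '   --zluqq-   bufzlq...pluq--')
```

This matches zero or more of any character; then one or more of one of [fuzl] (lazy), then a literal 'q' (captured).
Scanning left to right: at [0:27] match '   --zluqq-   bufzlq...pluq', group 1 = 'uq'.
Because there's exactly one group, `findall` drops the full match and keeps group 1 from the one hit.

['uq']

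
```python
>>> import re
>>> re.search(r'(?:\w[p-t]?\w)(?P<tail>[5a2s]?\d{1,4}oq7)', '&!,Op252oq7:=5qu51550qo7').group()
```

This matches a word character, then optionally a character in [p-t], then a word character (non-capturing group); then optionally one of [5a2s], then 1 to 4 of a digit, then the literal 'oq7' (captured as 'tail').
`search` walks the string left to right and returns the first match it finds.
The match spans [3:11] → 'Op252oq7'.
Captured: group 1 = '52oq7'.

'Op252oq7'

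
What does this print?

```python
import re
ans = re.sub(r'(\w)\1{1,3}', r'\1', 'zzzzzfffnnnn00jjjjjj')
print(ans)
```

The backreference `\1` re-matches whatever the first group consumed, character for character.
Matches: at [0:4] → 'zzzz'; at [5:8] → 'fff'; at [8:12] → 'nnnn'; at [12:14] → '00'; at [14:18] → 'jjjj'; ….
The replacement refers to a captured group, so each match is rewritten using its own captured text.

zzfn0jj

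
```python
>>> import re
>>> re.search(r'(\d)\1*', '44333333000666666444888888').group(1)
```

After group 1 captures some text, `\1` only succeeds where that same text appears again.
`search` walks the string left to right and returns the first match it finds.
The match spans [0:2] → '44'.
Captured: group 1 = '4'.

'4'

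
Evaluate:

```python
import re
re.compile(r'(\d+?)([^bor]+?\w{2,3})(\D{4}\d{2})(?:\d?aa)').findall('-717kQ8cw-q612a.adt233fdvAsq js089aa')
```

The pattern matches one or more of a digit (lazy) (captured); then one or more of any character except [bor] (lazy), then 2 to 3 of a word character (captured); then exactly 4 of a non-digit, then exactly 2 of a digit (captured); then optionally a digit, then the literal 'aa' (non-capturing group).
`findall` packs the 3 group values into a tuple for every match.

[('7', '17kQ8cw-q612a.adt233fdvAs', 'q js08')]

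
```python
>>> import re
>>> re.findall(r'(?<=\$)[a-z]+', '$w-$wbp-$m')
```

['w', 'wbp', 'm']

The lookaround is zero-width — it requires the adjacent text to match without consuming it, so the asserted text isn't part of the match.
Walking the string: at [1:2] → 'w'; at [4:7] → 'wbp'; at [9:10] → 'm'.
`findall` yields the raw match text (3 of them) because the pattern has no groups.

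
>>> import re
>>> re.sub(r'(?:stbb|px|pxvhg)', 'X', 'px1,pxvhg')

Alternation isn't longest-match — the leftmost alternative that fits at this position is chosen.
Every occurrence is swapped for 'X'.

'X1,Xvhg'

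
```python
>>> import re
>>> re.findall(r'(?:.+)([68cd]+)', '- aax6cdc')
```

['c']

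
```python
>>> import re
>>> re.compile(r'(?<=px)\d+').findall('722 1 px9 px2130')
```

The `(?=…)`/`(?<=…)` assertion just peeks at neighbouring text; it doesn't advance the match position.
Matches: at [8:9] → '9'; at [12:16] → '2130'.
Since nothing is captured, `findall` lists the 2 matched substrings directly.

['9', '2130']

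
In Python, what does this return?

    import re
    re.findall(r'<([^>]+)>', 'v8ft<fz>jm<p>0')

['fz', 'p']

Scanning left to right: at [4:8] match '<fz>', group 1 = 'fz'; at [10:13] match '<p>', group 1 = 'p'.
`findall` collects group 1 from each match (2 total).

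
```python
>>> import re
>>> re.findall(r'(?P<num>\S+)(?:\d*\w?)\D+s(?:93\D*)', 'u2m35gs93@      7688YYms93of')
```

The pattern matches one or more of a non-whitespace character (captured as 'num'); then zero or more of a digit, then optionally a word character (non-capturing group); then one or more of a non-digit, then a literal 's'; then the literal '93', then zero or more of a non-digit (non-capturing group).
One capturing group, so `findall` returns just the captured substring from each match — 2 in all.

['u2m35', '7688YY']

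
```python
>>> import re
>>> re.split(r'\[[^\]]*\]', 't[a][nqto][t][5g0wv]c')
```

Matches to split on: at [1:4] → '[a]'; at [4:10] → '[nqto]'; at [10:13] → '[t]'; at [13:20] → '[5g0wv]'.
The string is cut at each match, leaving 5 pieces.

['t', '', '', '', 'c']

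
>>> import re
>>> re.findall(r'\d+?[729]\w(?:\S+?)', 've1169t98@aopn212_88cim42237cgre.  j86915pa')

['1169t9', '212_8', '4223', '86915']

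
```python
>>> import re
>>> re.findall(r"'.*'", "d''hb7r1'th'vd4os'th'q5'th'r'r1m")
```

["''hb7r1'th'vd4os'th'q5'th'r'"]

Matches: at [1:29] → "''hb7r1'th'vd4os'th'q5'th'r'".
Since nothing is captured, `findall` lists the 1 matched substring directly.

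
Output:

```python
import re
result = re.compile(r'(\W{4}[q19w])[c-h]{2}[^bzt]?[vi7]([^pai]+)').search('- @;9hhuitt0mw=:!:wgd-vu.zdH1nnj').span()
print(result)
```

(0, 32)

The pattern matches exactly 4 of a non-word character, then one of [q19w] (captured); then exactly 2 of a character in [c-h], then optionally any character except [bzt]; then one of [vi7]; then one or more of any character except [pai] (captured).
`re.search` scans for the first position where the pattern succeeds.
The match spans [0:32] → '- @;9hhuitt0mw=:!:wgd-vu.zdH1nnj'.
Captured: group 1 = '- @;9', group 2 = 'tt0mw=:!:wgd-vu.zdH1nnj'.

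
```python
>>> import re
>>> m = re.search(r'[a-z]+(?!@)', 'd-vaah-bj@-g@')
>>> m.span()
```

(0, 1)

The negative lookaround is zero-width — it rules out positions where the adjacent text would match, without consuming anything.
The match spans [0:1] → 'd'.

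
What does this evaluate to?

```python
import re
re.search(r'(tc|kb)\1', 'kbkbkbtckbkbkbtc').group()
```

'kbkb'

`\1` has to match the exact text group 1 already captured.
`re.search` scans for the first position where the pattern succeeds.
The match spans [0:4] → 'kbkb'.
Captured: group 1 = 'kb'.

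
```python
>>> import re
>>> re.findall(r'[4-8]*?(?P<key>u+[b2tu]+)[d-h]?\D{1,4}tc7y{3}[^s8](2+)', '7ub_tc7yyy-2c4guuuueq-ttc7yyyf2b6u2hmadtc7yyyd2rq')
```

[('ub', '2'), ('uuuu', '2'), ('u2', '2')]

Pattern: zero or more of a character in [4-8] (lazy); then one or more of the literal 'u', then one or more of one of [b2tu] (captured as 'key'); then optionally a character in [d-h], then 1 to 4 of a non-digit; then the literal 'tc7', then exactly 3 of a literal 'y', then any character except [s8]; then one or more of a literal '2' (captured).
Scanning left to right: at [0:12] match '7ub_tc7yyy-2', groups = ('ub', '2'); at [15:31] match 'uuuueq-ttc7yyyf2', groups = ('uuuu', '2'); at [32:47] match '6u2hmadtc7yyyd2', groups = ('u2', '2').
Multiple groups make `findall` return tuples — one 2-tuple for each match.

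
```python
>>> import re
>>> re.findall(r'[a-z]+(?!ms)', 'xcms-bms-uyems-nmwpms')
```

['xcms', 'bms', 'uyems', 'nmwpms']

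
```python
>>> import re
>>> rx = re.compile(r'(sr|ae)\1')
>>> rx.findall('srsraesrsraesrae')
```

['sr', 'sr']

`\1` is not a pattern — it's the concrete string captured by group 1, re-applied verbatim.
Walking the string: at [0:4] match 'srsr', group 1 = 'sr'; at [6:10] match 'srsr', group 1 = 'sr'.
With a single group, `findall` returns only what that group captured — 2 items.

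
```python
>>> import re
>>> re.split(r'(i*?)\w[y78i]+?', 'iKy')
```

The group in the pattern means `split` returns the separators' captures alongside the pieces.

['', 'i', '']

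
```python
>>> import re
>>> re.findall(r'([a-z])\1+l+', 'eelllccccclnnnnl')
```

`\1` has to match the exact text group 1 already captured.
With a single group, `findall` returns only what that group captured — 3 items.

['e', 'c', 'n']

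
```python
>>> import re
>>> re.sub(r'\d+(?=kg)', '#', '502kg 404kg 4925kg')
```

The `(?=…)`/`(?<=…)` assertion just peeks at neighbouring text; it doesn't advance the match position.
Matches: at [0:3] → '502'; at [6:9] → '404'; at [12:16] → '4925'.
`sub` substitutes '#' at each match site.

'#kg #kg #kg'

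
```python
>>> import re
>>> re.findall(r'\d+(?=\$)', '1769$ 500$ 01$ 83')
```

['1769', '500', '01']

The `(?=…)`/`(?<=…)` assertion just peeks at neighbouring text; it doesn't advance the match position.
Walking the string: at [0:4] → '1769'; at [6:9] → '500'; at [11:13] → '01'.
With no groups in the pattern, `findall` gives back each whole match — 3 here.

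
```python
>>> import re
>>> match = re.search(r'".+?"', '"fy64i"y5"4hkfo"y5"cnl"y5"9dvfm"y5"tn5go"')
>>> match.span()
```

The match spans [0:7] → '"fy64i"'.

(0, 7)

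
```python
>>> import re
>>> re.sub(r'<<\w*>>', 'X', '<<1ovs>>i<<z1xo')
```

Matches: at [0:8] → '<<1ovs>>'.
Every occurrence is swapped for 'X'.

'Xi<<z1xo'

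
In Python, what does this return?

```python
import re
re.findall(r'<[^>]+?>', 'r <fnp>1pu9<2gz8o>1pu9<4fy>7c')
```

['<fnp>', '<2gz8o>', '<4fy>']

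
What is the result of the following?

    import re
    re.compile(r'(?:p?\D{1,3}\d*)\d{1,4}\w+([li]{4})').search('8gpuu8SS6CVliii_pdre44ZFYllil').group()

The pattern matches optionally a literal 'p', then 1 to 3 of a non-digit, then zero or more of a digit (non-capturing group); then 1 to 4 of a digit; then one or more of a word character; then exactly 4 of one of [li] (captured).
The match spans [2:29] → 'puu8SS6CVliii_pdre44ZFYllil'.

'puu8SS6CVliii_pdre44ZFYllil'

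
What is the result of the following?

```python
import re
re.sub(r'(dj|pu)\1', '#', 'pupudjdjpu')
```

'##pu'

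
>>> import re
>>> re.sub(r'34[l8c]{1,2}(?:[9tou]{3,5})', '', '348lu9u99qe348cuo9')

'qe'

This matches the literal '34', then 1 to 2 of one of [l8c]; then 3 to 5 of one of [9tou] (non-capturing group).
Matches: at [0:9] → '348lu9u99'; at [11:18] → '348cuo9'.
Each match is replaced by ''.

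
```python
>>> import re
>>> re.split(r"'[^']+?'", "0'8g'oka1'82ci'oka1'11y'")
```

Matches to split on: at [1:5] → "'8g'"; at [9:15] → "'82ci'"; at [19:24] → "'11y'".
Each match becomes a cut point; 4 segments remain.

['0', 'oka1', 'oka1', '']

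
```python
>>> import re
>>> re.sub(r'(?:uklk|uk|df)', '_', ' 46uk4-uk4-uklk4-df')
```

' 46_4-_4-_4-_'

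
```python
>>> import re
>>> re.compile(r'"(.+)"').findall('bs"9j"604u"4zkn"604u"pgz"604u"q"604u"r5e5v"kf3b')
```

['9j"604u"4zkn"604u"pgz"604u"q"604u"r5e5v']

Because there's exactly one group, `findall` drops the full match and keeps group 1 from the one hit.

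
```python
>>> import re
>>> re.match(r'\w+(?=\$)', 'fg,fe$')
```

Lookahead/lookbehind check context without consuming it, so the matched span excludes the asserted characters.
`match` is anchored at position 0; if the pattern doesn't fit there, it returns None.
Here the string doesn't start with a match, so the call returns None.

None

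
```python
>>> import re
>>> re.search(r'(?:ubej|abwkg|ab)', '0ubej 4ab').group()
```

'ubej'

The match spans [1:5] → 'ubej'.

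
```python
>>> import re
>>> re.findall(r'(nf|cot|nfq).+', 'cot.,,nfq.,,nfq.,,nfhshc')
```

['cot']

Scanning left to right: at [0:24] match 'cot.,,nfq.,,nfq.,,nfhshc', group 1 = 'cot'.
One capturing group, so `findall` returns just the captured substring from the one match — 1 in all.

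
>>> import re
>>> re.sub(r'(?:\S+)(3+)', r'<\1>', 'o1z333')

The pattern matches one or more of a non-whitespace character (non-capturing group); then one or more of a literal '3' (captured).
Matches: at [0:6] → 'o1z333'.
The replacement refers to a captured group, so each match is rewritten using its own captured text.

'<3>'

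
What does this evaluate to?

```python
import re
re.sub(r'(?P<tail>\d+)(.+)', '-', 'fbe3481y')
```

Pattern: one or more of a digit (captured as 'tail'); then one or more of any character (captured).
Matches: at [3:8] → '3481y'.
Every occurrence is swapped for '-'.

'fbe-'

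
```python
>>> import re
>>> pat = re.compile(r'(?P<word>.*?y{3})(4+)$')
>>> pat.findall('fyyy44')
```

[('fyyy', '44')]

This matches zero or more of any character (lazy), then exactly 3 of the literal 'y' (captured as 'word'); then one or more of a literal '4' (captured); then anchored at the end.
Matches: at [0:6] match 'fyyy44', groups = ('fyyy', '44').
2 groups means the one result is a tuple of 2 captured strings — 1 here.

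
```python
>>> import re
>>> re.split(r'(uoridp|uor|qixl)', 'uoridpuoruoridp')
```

Branches in `(...|...)` are attempted left-to-right; the first branch that allows the whole pattern to succeed is taken.
Matches to split on: at [0:6] → 'uoridp'; at [6:9] → 'uor'; at [9:15] → 'uoridp'.
With a capturing group present, the delimiter's captured portion is kept in the result list.

['', 'uoridp', '', 'uor', '', 'uoridp', '']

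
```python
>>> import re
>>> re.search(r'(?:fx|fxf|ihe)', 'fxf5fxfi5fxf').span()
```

(0, 2)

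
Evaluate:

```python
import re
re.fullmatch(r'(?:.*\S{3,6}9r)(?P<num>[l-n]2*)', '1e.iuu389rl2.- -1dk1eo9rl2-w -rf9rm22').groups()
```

('m22',)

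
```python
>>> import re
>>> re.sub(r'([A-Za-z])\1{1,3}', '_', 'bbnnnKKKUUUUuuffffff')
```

After group 1 captures some text, `\1` only succeeds where that same text appears again.
Matches: at [0:2] → 'bb'; at [2:5] → 'nnn'; at [5:8] → 'KKK'; at [8:12] → 'UUUU'; at [12:14] → 'uu'; ….
`sub` substitutes '_' at each match site.

'_______'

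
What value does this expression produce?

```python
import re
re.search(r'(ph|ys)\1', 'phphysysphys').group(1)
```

The backreference `\1` re-matches whatever the first group consumed, character for character.
`re.search` scans for the first position where the pattern succeeds.
The match spans [0:4] → 'phph'.
Captured: group 1 = 'ph'.

'ph'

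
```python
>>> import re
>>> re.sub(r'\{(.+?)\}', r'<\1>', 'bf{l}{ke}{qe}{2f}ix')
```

'bf<l><ke><qe><2f>ix'

A non-greedy quantifier consumes as few characters as it can — just enough that the remainder of the pattern still matches from where it stops; whatever follows it matches normally.
`\1` in the replacement pulls in group 1's text for each match.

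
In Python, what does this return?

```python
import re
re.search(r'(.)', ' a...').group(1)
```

The match spans [0:1] → ' '.
Captured: group 1 = ' '.

' '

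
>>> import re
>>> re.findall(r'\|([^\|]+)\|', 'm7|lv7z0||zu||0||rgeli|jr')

['lv7z0', 'zu', '0', 'rgeli']

One capturing group, so `findall` returns just the captured substring from each match — 4 in all.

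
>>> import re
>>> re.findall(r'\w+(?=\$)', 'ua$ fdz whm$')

The `(?=…)`/`(?<=…)` assertion just peeks at neighbouring text; it doesn't advance the match position.
Scanning left to right: at [0:2] → 'ua'; at [8:11] → 'whm'.
Since nothing is captured, `findall` lists the 2 matched substrings directly.

['ua', 'whm']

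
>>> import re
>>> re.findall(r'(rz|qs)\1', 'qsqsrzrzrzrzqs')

['qs', 'rz', 'rz']

After group 1 captures some text, `\1` only succeeds where that same text appears again.
Walking the string: at [0:4] match 'qsqs', group 1 = 'qs'; at [4:8] match 'rzrz', group 1 = 'rz'; at [8:12] match 'rzrz', group 1 = 'rz'.
One capturing group, so `findall` returns just the captured substring from each match — 3 in all.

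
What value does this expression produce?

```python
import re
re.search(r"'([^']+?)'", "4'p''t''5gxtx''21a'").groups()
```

('p',)

The match spans [1:4] → "'p'".
Captured: group 1 = 'p'.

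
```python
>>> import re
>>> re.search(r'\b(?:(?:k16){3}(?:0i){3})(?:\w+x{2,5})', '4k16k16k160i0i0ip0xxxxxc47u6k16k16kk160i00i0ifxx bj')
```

Pattern: a word boundary (`\b`, zero-width); then the literal 'k16' repeated 3 times, then the literal '0i' repeated 3 times (non-capturing group); then one or more of a word character, then 2 to 5 of a literal 'x' (non-capturing group).
`re.search` tries every starting position until one works.
Here nothing in the string fits, so the call returns None.

None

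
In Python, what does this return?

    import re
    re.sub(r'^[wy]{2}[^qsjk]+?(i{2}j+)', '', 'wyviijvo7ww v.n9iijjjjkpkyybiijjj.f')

'vo7ww v.n9iijjjjkpkyybiijjj.f'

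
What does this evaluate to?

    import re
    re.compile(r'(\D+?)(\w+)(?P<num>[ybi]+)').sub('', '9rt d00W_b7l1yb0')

Pattern: one or more of a non-digit (lazy) (captured); then one or more of a word character (captured); then one or more of one of [ybi] (captured as 'num').
Matches: at [1:15] → 'rt d00W_b7l1yb'.
Each match is replaced by ''.

'90'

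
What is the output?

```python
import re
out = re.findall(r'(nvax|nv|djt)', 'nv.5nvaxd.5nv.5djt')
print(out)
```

['nv', 'nvax', 'nv', 'djt']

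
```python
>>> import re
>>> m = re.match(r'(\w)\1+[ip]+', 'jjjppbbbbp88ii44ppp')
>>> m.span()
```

(0, 5)

The backreference `\1` re-matches whatever the first group consumed, character for character.
`re.match` only tries the pattern at the start of the string.
The match spans [0:5] → 'jjjpp'.
Captured: group 1 = 'j'.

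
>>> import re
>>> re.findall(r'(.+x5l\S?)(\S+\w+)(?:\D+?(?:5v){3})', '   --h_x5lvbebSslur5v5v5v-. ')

[('   --h_x5lv', 'bebSslu')]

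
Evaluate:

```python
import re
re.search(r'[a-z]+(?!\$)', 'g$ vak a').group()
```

'vak'

The negative lookaround is zero-width — it rules out positions where the adjacent text would match, without consuming anything.
The match spans [3:6] → 'vak'.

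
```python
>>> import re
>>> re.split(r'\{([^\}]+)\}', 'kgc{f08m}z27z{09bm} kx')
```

Matches to split on: at [3:9] → '{f08m}'; at [13:19] → '{09bm}'.
Because the pattern has a capturing group, `split` also inserts each captured text between the pieces.

['kgc', 'f08m', 'z27z', '09bm', ' kx']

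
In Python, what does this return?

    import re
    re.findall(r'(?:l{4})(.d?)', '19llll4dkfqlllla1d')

This matches exactly 4 of a literal 'l' (non-capturing group); then any character, then optionally a literal 'd' (captured).
Matches: at [2:8] match 'llll4d', group 1 = '4d'; at [11:16] match 'lllla', group 1 = 'a'.
One capturing group, so `findall` returns just the captured substring from each match — 2 in all.

['4d', 'a']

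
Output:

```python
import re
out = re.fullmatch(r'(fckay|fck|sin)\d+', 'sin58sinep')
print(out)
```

None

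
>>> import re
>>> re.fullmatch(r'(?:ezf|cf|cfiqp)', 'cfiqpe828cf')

`fullmatch` succeeds only if the pattern covers the string from start to end.
Here the pattern can't cover the whole string, so the call returns None.

None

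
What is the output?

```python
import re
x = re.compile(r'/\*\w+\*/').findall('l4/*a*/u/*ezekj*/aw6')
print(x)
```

Matches: at [2:7] → '/*a*/'; at [8:17] → '/*ezekj*/'.
No capturing groups, so `findall` returns the 2 full match strings.

['/*a*/', '/*ezekj*/']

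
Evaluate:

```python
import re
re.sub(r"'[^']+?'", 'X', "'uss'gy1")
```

Matches: at [0:5] → "'uss'".
Each match is replaced by 'X'.

'Xgy1'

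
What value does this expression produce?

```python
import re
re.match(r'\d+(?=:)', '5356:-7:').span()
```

Lookahead/lookbehind check context without consuming it, so the matched span excludes the asserted characters.
`re.match` only tries the pattern at the start of the string.
The match spans [0:4] → '5356'.

(0, 4)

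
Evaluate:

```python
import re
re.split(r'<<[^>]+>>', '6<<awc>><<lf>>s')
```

['6', '', 's']

Matches to split on: at [1:8] → '<<awc>>'; at [8:14] → '<<lf>>'.
The string is cut at each match, leaving 3 pieces.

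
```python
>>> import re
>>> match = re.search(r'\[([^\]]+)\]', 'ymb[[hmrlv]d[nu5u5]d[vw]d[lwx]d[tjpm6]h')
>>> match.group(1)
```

'[hmrlv'

The match spans [3:11] → '[[hmrlv]'.
Captured: group 1 = '[hmrlv'.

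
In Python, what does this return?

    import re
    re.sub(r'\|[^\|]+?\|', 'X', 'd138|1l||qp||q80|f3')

'd138XXXf3'

Each match is replaced by 'X'.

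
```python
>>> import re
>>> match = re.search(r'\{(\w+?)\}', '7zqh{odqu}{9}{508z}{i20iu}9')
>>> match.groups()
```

('odqu',)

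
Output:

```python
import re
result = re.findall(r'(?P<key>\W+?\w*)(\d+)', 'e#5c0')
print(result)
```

The pattern matches one or more of a non-word character (lazy), then zero or more of a word character (captured as 'key'); then one or more of a digit (captured).
`findall` packs the 2 group values into a tuple for every match.

[('#5c', '0')]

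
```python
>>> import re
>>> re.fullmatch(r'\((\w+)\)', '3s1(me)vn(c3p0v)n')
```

`fullmatch` succeeds only if the pattern covers the string from start to end.
Here there's no way to consume every character, so the call returns None.

None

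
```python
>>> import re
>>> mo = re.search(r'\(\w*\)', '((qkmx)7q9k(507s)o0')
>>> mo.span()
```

(1, 7)

The match spans [1:7] → '(qkmx)'.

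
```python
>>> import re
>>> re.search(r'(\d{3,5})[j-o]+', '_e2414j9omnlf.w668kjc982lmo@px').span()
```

Pattern: 3 to 5 of a digit (captured); then one or more of a character in [j-o].
`search` walks the string left to right and returns the first match it finds.
The match spans [2:7] → '2414j'.
Captured: group 1 = '2414'.

(2, 7)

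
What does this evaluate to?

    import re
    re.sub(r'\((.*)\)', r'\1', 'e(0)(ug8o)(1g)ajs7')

'e0)(ug8o)(1gajs7'

`\1` in the replacement pulls in group 1's text for each match.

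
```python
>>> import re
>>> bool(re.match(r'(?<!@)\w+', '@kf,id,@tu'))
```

False

Because the assertion is negative and zero-width, positions next to the forbidden text are skipped.
`match` is anchored at position 0; if the pattern doesn't fit there, it returns None.
Here the string doesn't start with a match, so the call returns None, and `bool(None)` is False.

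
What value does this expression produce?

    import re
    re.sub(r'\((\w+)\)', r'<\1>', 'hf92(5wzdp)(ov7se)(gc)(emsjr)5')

'hf92<5wzdp><ov7se><gc><emsjr>5'

Each match is replaced using the text its own group 1 captured.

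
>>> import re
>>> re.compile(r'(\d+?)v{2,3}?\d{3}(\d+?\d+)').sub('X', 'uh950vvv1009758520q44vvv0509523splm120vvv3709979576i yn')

'uhXqXsplmXi yn'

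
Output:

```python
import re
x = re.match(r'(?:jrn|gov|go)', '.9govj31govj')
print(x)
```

None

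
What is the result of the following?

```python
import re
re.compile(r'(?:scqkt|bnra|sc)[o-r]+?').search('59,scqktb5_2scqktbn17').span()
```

(3, 6)

The match spans [3:6] → 'scq'.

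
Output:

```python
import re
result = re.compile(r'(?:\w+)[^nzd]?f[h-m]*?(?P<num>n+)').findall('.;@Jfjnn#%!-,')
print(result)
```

['nn']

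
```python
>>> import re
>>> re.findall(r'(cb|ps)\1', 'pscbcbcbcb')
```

The backreference `\1` re-matches whatever the first group consumed, character for character.
Walking the string: at [2:6] match 'cbcb', group 1 = 'cb'; at [6:10] match 'cbcb', group 1 = 'cb'.
With a single group, `findall` returns only what that group captured — 2 items.

['cb', 'cb']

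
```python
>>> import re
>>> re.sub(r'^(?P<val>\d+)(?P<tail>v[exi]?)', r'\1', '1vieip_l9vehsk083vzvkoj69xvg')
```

'1eip_l9vehsk083vzvkoj69xvg'

Pattern: anchored at the start of the string; then one or more of a digit (captured as 'val'); then the literal 'v', then optionally one of [exi] (captured as 'tail').
Matches: at [0:3] → '1vi'.
`\1` in the replacement pulls in group 1's text for each match.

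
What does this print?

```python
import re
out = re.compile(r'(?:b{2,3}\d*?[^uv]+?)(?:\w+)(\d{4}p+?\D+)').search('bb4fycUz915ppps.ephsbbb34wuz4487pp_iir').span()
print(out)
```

The pattern matches 2 to 3 of a literal 'b', then zero or more of a digit (lazy), then one or more of any character except [uv] (lazy) (non-capturing group); then one or more of a word character (non-capturing group); then exactly 4 of a digit, then one or more of a literal 'p' (lazy), then one or more of a non-digit (captured).
The match spans [0:38] → 'bb4fycUz915ppps.ephsbbb34wuz4487pp_iir'.

(0, 38)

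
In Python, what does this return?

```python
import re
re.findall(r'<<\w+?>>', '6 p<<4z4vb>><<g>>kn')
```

['<<4z4vb>>', '<<g>>']

Matches: at [3:12] → '<<4z4vb>>'; at [12:17] → '<<g>>'.
With no groups in the pattern, `findall` gives back each whole match — 2 here.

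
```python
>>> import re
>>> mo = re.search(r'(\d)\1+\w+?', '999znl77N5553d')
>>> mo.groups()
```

('9',)

The match spans [0:4] → '999z'.
Captured: group 1 = '9'.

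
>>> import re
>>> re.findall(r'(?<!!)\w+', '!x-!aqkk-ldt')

['qkk', 'ldt']

A negative assertion filters positions out without eating any characters.
No capturing groups, so `findall` returns the 2 full match strings.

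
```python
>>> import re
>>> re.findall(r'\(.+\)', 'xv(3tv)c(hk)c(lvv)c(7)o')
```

With no groups in the pattern, `findall` gives back each whole match — 1 here.

['(3tv)c(hk)c(lvv)c(7)']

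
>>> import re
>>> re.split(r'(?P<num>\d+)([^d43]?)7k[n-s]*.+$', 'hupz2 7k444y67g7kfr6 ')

['hupz', '2', ' ', '']

With a capturing group present, the delimiter's captured portion is kept in the result list.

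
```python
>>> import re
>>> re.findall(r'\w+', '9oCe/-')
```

['9oCe']

Since nothing is captured, `findall` lists the 1 matched substring directly.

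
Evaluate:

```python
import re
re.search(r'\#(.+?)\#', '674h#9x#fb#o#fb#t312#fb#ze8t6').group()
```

'#9x#'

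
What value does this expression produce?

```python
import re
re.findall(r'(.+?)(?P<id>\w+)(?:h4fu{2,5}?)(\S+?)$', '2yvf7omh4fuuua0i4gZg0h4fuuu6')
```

Lazy quantifiers expand one character at a time until the remainder of the pattern can match.
Multiple groups make `findall` return tuples — one 3-tuple for the one match.

[('2', 'yvf7omh4fuuua0i4gZg0', 'u6')]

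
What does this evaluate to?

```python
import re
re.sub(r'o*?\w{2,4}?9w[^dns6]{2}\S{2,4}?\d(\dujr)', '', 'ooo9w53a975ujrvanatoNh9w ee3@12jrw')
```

Pattern: zero or more of the literal 'o' (lazy), then 2 to 4 of a word character (lazy); then the literal '9w', then exactly 2 of any character except [dns6], then 2 to 4 of a non-whitespace character (lazy); then a digit; then a digit, then the literal 'ujr' (captured).
Matches: at [0:14] → 'ooo9w53a975ujr'.
Each match is replaced by ''.

'vanatoNh9w ee3@12jrw'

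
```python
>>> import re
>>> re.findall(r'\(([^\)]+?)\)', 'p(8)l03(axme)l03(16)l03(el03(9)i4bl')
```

With a single group, `findall` returns only what that group captured — 4 items.

['8', 'axme', '16', 'el03(9']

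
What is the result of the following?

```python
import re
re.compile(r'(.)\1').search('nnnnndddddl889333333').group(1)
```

'n'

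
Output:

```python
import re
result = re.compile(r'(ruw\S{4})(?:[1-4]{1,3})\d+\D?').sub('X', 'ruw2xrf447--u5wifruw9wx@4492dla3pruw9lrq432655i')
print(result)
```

Pattern: the literal 'ruw', then exactly 4 of a non-whitespace character (captured); then 1 to 3 of a character in [1-4] (non-capturing group); then one or more of a digit, then optionally a non-digit.
Matches: at [0:11] → 'ruw2xrf447-'; at [17:29] → 'ruw9wx@4492d'; at [33:47] → 'ruw9lrq432655i'.
Every occurrence is swapped for 'X'.

X-u5wifXla3pX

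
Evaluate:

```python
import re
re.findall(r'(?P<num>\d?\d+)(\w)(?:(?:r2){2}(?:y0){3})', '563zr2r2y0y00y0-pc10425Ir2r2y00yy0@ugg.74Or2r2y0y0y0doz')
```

Pattern: optionally a digit, then one or more of a digit (captured as 'num'); then a word character (captured); then the literal 'r2' repeated 2 times, then the literal 'y0' repeated 3 times (non-capturing group).
With 2 capturing groups, `findall` returns a 2-tuple per match.

[('74', 'O')]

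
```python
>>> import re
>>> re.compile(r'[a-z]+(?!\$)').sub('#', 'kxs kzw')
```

`(?!…)`/`(?<!…)` only lets a position through if the neighbouring text does NOT match; no characters are consumed.
`sub` substitutes '#' at each match site.

'# #'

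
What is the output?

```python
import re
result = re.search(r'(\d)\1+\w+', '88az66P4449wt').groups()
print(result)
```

The match spans [0:13] → '88az66P4449wt'.
Captured: group 1 = '8'.

('8',)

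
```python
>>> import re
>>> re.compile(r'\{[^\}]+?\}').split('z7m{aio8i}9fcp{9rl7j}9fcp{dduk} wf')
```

Matches to split on: at [3:10] → '{aio8i}'; at [14:21] → '{9rl7j}'; at [25:31] → '{dduk}'.
Splitting on the pattern gives 4 pieces.

['z7m', '9fcp', '9fcp', ' wf']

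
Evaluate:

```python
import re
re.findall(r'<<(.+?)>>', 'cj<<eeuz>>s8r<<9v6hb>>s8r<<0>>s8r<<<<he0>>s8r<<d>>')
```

['eeuz', '9v6hb', '0', '<<he0', 'd']

The `?` after the quantifier makes it lazy — it takes as little as possible before letting the rest of the pattern try.
Walking the string: at [2:10] match '<<eeuz>>', group 1 = 'eeuz'; at [13:22] match '<<9v6hb>>', group 1 = '9v6hb'; at [25:30] match '<<0>>', group 1 = '0'; at [33:42] match '<<<<he0>>', group 1 = '<<he0'; at [45:50] match '<<d>>', group 1 = 'd'.
With a single group, `findall` returns only what that group captured — 5 items.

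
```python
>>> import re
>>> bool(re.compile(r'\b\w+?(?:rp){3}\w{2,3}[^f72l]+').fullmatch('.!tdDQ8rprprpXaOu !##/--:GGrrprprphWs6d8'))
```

False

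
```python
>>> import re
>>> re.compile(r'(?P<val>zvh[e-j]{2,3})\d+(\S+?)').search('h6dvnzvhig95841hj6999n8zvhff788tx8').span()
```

(5, 16)

This matches the literal 'zvh', then 2 to 3 of a character in [e-j] (captured as 'val'); then one or more of a digit; then one or more of a non-whitespace character (lazy) (captured).
`re.search` scans for the first position where the pattern succeeds.
The match spans [5:16] → 'zvhig95841h'.
Captured: group 1 = 'zvhig', group 2 = 'h'.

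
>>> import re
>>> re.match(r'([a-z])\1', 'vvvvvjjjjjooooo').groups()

('v',)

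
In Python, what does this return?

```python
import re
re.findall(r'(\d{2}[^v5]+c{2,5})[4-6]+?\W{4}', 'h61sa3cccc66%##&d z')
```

['61sa3cccc']

The pattern matches exactly 2 of a digit, then one or more of any character except [v5], then 2 to 5 of a literal 'c' (captured); then one or more of a character in [4-6] (lazy), then exactly 4 of a non-word character.
Matches: at [1:16] match '61sa3cccc66%##&', group 1 = '61sa3cccc'.
One capturing group, so `findall` returns just the captured substring from the one match — 1 in all.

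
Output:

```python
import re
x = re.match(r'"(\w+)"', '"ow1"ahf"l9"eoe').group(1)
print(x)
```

The match spans [0:5] → '"ow1"'.
Captured: group 1 = 'ow1'.

ow1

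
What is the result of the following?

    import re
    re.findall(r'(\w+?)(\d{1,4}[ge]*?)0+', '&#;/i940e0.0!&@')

[('i', '940e')]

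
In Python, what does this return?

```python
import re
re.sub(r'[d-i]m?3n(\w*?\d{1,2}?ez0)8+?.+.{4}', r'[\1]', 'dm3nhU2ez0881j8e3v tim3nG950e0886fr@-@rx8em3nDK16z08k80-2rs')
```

Pattern: a character in [d-i], then optionally the literal 'm', then the literal '3n'; then zero or more of a word character (lazy), then 1 to 2 of a digit (lazy), then the literal 'ez0' (captured); then one or more of the literal '8' (lazy), then one or more of any character, then exactly 4 of any character.
Matches: at [0:59] → 'dm3nhU2ez0881j8e3v tim3nG950e0886fr@-@rx8em3nDK16z08k80-2rs'.
`\1` in the replacement pulls in group 1's text for each match.

'[hU2ez0]'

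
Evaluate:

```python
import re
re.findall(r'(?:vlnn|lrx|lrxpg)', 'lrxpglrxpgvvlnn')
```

['lrx', 'lrx', 'vlnn']

Branches in `(...|...)` are attempted left-to-right; the first branch that allows the whole pattern to succeed is taken.
No capturing groups, so `findall` returns the 3 full match strings.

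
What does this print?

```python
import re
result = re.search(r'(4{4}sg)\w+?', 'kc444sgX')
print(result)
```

This matches exactly 4 of a literal '4', then the literal 'sg' (captured); then one or more of a word character (lazy).
`re.search` tries every starting position until one works.
Here the pattern never matches, so the call returns None.

None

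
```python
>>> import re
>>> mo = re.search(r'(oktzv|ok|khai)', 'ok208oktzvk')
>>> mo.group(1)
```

Unlike `match`, `search` isn't anchored — it looks for the pattern anywhere in the string.
The match spans [0:2] → 'ok'.
Captured: group 1 = 'ok'.

'ok'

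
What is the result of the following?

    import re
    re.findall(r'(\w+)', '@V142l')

['V142l']

The pattern matches one or more of a word character (captured).
With a single group, `findall` returns only what that group captured — 1 item.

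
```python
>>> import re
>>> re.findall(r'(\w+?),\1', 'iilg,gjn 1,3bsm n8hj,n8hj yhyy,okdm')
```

`\1` is not a pattern — it's the concrete string captured by group 1, re-applied verbatim.
Matches: at [3:6] match 'g,g', group 1 = 'g'; at [16:25] match 'n8hj,n8hj', group 1 = 'n8hj'.
`findall` collects group 1 from each match (2 total).

['g', 'n8hj']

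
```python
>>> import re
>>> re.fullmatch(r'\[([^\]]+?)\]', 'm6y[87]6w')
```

None

For `fullmatch`, every character of the input must be accounted for by the pattern.
Here the string isn't matched end-to-end, so the call returns None.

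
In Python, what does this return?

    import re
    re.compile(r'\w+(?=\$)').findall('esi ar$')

['ar']

Lookahead/lookbehind check context without consuming it, so the matched span excludes the asserted characters.
Since nothing is captured, `findall` lists the 1 matched substring directly.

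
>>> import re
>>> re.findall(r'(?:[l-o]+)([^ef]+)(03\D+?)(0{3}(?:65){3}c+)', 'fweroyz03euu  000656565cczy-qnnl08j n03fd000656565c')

The pattern matches one or more of a character in [l-o] (non-capturing group); then one or more of any character except [ef] (captured); then the literal '03', then one or more of a non-digit (lazy) (captured); then exactly 3 of a literal '0', then the literal '65' repeated 3 times, then one or more of the literal 'c' (captured).
Scanning left to right: at [4:25] match 'oyz03euu  000656565cc', groups = ('yz', '03euu  ', '000656565cc'); at [29:51] match 'nnl08j n03fd000656565c', groups = ('08j n', '03fd', '000656565c').
With 3 capturing groups, `findall` returns a 3-tuple per match.

[('yz', '03euu  ', '000656565cc'), ('08j n', '03fd', '000656565c')]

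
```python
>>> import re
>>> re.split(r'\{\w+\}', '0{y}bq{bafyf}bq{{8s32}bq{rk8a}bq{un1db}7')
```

['0', 'bq', 'bq{', 'bq', 'bq', '7']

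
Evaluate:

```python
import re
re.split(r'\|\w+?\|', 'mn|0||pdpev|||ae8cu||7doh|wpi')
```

['mn', '', '|', '', 'wpi']

Each match becomes a cut point; 5 segments remain.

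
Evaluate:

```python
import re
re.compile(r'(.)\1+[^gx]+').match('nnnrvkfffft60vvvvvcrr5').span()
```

After group 1 captures some text, `\1` only succeeds where that same text appears again.
`re.match` only tries the pattern at the start of the string.
The match spans [0:22] → 'nnnrvkfffft60vvvvvcrr5'.
Captured: group 1 = 'n'.

(0, 22)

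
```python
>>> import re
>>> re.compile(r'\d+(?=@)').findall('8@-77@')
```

['8', '77']

Lookahead/lookbehind check context without consuming it, so the matched span excludes the asserted characters.
Since nothing is captured, `findall` lists the 2 matched substrings directly.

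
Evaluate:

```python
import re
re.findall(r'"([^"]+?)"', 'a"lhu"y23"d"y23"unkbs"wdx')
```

Scanning left to right: at [1:6] match '"lhu"', group 1 = 'lhu'; at [9:12] match '"d"', group 1 = 'd'; at [15:22] match '"unkbs"', group 1 = 'unkbs'.
With a single group, `findall` returns only what that group captured — 3 items.

['lhu', 'd', 'unkbs']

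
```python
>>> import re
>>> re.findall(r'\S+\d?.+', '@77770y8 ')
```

['@77770y8 ']

Pattern: one or more of a non-whitespace character, then optionally a digit; then one or more of any character.
Since nothing is captured, `findall` lists the 1 matched substring directly.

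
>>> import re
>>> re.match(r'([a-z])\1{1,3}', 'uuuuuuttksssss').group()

'uuuu'

`\1` has to match the exact text group 1 already captured.
`match` is anchored at position 0; if the pattern doesn't fit there, it returns None.
The match spans [0:4] → 'uuuu'.
Captured: group 1 = 'u'.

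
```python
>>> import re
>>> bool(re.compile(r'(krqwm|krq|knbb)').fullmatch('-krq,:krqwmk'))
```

False

`re.fullmatch` requires the pattern to consume the entire string.
Here there's no way to consume every character, so the call returns None, and `bool(None)` is False.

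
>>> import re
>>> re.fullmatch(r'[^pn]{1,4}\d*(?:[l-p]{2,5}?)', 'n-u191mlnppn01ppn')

None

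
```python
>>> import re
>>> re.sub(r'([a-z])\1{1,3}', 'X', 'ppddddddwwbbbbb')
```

'XXXXXb'

The backreference `\1` re-matches whatever the first group consumed, character for character.
Every occurrence is swapped for 'X'.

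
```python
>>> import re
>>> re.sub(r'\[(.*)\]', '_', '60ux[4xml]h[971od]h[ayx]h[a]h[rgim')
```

'60ux_h[rgim'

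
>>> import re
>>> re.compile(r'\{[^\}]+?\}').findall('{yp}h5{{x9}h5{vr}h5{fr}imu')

['{yp}', '{{x9}', '{vr}', '{fr}']

With no groups in the pattern, `findall` gives back each whole match — 4 here.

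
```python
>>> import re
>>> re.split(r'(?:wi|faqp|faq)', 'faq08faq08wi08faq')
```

Splitting on the pattern gives 5 pieces.

['', '08', '08', '08', '']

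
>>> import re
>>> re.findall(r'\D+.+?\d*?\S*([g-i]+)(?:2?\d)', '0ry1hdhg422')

The pattern matches one or more of a non-digit; then one or more of any character (lazy), then zero or more of a digit (lazy), then zero or more of a non-whitespace character; then one or more of a character in [g-i] (captured); then optionally the literal '2', then a digit (non-capturing group).
One capturing group, so `findall` returns just the captured substring from the one match — 1 in all.

['g']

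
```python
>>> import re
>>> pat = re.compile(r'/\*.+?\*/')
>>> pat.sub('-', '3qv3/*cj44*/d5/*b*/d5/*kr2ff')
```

'3qv3-d5-d5/*kr2ff'

A `+?`/`*?`/`{m,n}?` starts at its minimum and grows only as far as needed for what follows to match.
Matches: at [4:12] → '/*cj44*/'; at [14:19] → '/*b*/'.
`sub` substitutes '-' at each match site.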